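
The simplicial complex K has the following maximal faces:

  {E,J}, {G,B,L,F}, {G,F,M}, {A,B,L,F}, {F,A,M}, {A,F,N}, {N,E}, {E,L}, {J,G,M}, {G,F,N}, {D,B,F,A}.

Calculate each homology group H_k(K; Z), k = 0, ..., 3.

Take the total order A < B < D < E < F < G < J < L < M < N on the vertex set. Then K (dimension 3) consists of the simplices:

  0-simplices (10): A, B, D, E, F, G, J, L, M, N
  1-simplices (23): AB, AD, AF, AL, AM, AN, BD, BF, BG, BL, DF, EJ, EL, EN, FG, FL, FM, FN, GJ, GL, GM, GN, JM
  2-simplices (15): ABD, ABF, ABL, ADF, AFL, AFM, AFN, BDF, BFG, BFL, BGL, FGL, FGM, FGN, GJM
  3-simplices (3): ABDF, ABFL, BFGL

giving chain groups C_0 ≅ Z^10, C_1 ≅ Z^23, C_2 ≅ Z^15, C_3 ≅ Z^3.

∂_1: C_1 → C_0 sends each edge [p,q] (with p < q) to q − p. For instance
  ∂FM = M − F.
The resulting 10×23 matrix has rank 9, and its Smith normal form has invariant factors (1,1,1,1,1,1,1,1,1).

Boundary ∂_2: C_2 → C_1 sends each 2-simplex [p,q,r] to [q,r] − [p,r] + [p,q]. For instance
  ∂AFM = FM − AM + AF,
  ∂FGM = GM − FM + FG.
As a 23×15 matrix over Z this has rank 12, with invariant factors (1,1,1,1,1,1,1,1,1,1,1,1).

The boundary map ∂_3: C_3 → C_2 sends each 3-simplex σ to the alternating sum Σ_i (−1)^i (σ with its i-th vertex removed). For instance
  ∂ABDF = BDF − ADF + ABF − ABD,
  ∂ABFL = BFL − AFL + ABL − ABF.
As a 15×3 matrix over Z this has rank 3, with invariant factors (1,1,1).

Computing H_k = (kernel of ∂_k) / (image of ∂_{k+1}):

  H_0: rank C_0 − rank ∂_1 = 10 − 9 = 1, and the invariant factors of ∂_1 are all 1, so H_0 ≅ Z.
  H_1: rank ker ∂_1 − rank ∂_2 = (23 − 9) − 12 = 2, and the invariant factors of ∂_2 are all 1, so H_1 ≅ Z^2.
  H_2: rank ker ∂_2 − rank ∂_3 = (15 − 12) − 3 = 0, and the invariant factors of ∂_3 are all 1, so H_2 ≅ 0.
  H_3: rank ker ∂_3 − rank ∂_4 = (3 − 3) − 0 = 0, and there is no ∂_4, so H_3 ≅ 0.

H_0 = Z,  H_1 = Z^2,  H_2 = 0,  H_3 = 0.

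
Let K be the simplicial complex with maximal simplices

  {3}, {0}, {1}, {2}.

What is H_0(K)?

H_0 = Z^4.

Take the total order 0 < 1 < 2 < 3 on the vertex set. Then K (dimension 0) consists of the simplices:

  0-simplices (4): [0], [1], [2], [3]

so the chain groups are C_0 ≅ Z^4.

Now H_k = ker ∂_k / im ∂_{k+1}, so:

  H_0: rank C_0 − rank ∂_1 = 4 − 0 = 4, and there is no ∂_1, so H_0 ≅ Z^4.

(K is a triangulation of a set of 4 points.)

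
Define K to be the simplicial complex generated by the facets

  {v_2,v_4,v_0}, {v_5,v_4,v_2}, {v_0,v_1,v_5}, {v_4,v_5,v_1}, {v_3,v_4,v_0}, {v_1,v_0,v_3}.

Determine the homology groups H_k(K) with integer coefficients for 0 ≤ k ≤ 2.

K has 6 vertices, 12 edges, 6 triangles.
rank ∂_0 = 0, rank ∂_1 = 5 ⇒ b_0 = 6 − 0 − 5 = 1; all invariant factors of ∂_1 are 1 so no torsion. So H_0 ≅ Z.
rank ∂_1 = 5, rank ∂_2 = 6 ⇒ b_1 = 12 − 5 − 6 = 1; all invariant factors of ∂_2 are 1 so no torsion. So H_1 ≅ Z.
rank ∂_2 = 6, rank ∂_3 = 0 ⇒ b_2 = 6 − 6 − 0 = 0. So H_2 ≅ 0.

H_0 ≅ Z,  H_1 ≅ Z,  H_2 = 0.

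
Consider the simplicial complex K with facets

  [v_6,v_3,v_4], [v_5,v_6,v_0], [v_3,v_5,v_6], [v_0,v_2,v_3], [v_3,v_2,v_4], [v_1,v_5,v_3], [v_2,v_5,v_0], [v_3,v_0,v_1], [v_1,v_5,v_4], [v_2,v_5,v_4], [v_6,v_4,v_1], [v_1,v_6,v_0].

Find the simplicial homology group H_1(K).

We work with the vertex ordering v_0 < v_1 < v_2 < v_3 < v_4 < v_5 < v_6. The simplices of K, each written with vertices in increasing order, are:

  0-simplices (7): [v_0], [v_1], [v_2], [v_3], [v_4], [v_5], [v_6]
  1-simplices (18): (18 of them)
  2-simplices (12): (12 of them)

Hence C_0 ≅ Z^7, C_1 ≅ Z^18, C_2 ≅ Z^12.

The boundary map ∂_1: C_1 → C_0 sends each edge [p,q] (with p < q) to q − p.
The resulting 7×18 matrix has rank 6, and its Smith normal form has invariant factors (1,1,1,1,1,1).

The boundary map ∂_2: C_2 → C_1 acts by ∂[p,q,r] = [q,r] − [p,r] + [p,q]. For instance
  ∂[v_2,v_4,v_5] = [v_4,v_5] − [v_2,v_5] + [v_2,v_4],
  ∂[v_2,v_3,v_4] = [v_3,v_4] − [v_2,v_4] + [v_2,v_3].
The 18×12 boundary matrix has rank 12 and Smith normal form diag(1,1,1,1,1,1,1,1,1,1,1,2).

Computing H_k = (kernel of ∂_k) / (image of ∂_{k+1}):

  H_1: rank ker ∂_1 − rank ∂_2 = (18 − 6) − 12 = 0, and ∂_2 has invariant factor 2 > 1, so H_1 ≅ Z/2.

(K is a triangulation of the real projective plane RP^2.)

H_1 ≅ Z/2.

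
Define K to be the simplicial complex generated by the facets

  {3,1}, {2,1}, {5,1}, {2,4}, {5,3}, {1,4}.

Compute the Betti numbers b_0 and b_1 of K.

Take the total order 1 < 2 < 3 < 4 < 5 on the vertex set. Then K (dimension 1) consists of the simplices:

  0-simplices (5): [1], [2], [3], [4], [5]
  1-simplices (6): [1,2], [1,3], [1,4], [1,5], [2,4], [3,5]

giving chain groups C_0 ≅ Z^5, C_1 ≅ Z^6.

The boundary map ∂_1: C_1 → C_0 is given by ∂[p,q] = [q] − [p].
The 5×6 boundary matrix has rank 4 and Smith normal form diag(1,1,1,1).

Reading off H_k = ker ∂_k / im ∂_{k+1}:

  H_0: rank C_0 − rank ∂_1 = 5 − 4 = 1, and the invariant factors of ∂_1 are all 1, so H_0 ≅ Z.
  H_1: rank ker ∂_1 − rank ∂_2 = (6 − 4) − 0 = 2, and there is no ∂_2, so H_1 ≅ Z^2.

Hence the Betti numbers are b_0 = 1, b_1 = 2.

b_0 = 1, b_1 = 2.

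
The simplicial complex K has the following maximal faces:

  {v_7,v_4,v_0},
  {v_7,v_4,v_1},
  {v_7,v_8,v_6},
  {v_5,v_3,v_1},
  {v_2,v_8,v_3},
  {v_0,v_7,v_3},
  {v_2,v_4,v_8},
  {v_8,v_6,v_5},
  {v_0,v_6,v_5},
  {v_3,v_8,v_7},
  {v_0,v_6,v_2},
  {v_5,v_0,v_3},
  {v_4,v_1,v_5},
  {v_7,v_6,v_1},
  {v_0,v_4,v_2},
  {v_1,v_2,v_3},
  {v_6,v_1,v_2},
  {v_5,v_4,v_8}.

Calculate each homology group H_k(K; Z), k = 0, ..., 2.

H_0 = Z,  H_1 = Z^2,  H_2 = Z.

Fix the vertex order v_0 < v_1 < v_2 < v_3 < v_4 < v_5 < v_6 < v_7 < v_8 and write every simplex with vertices in increasing order. Then dim K = 2 and the simplices of K are:

  0-simplices (9): [v_0], [v_1], [v_2], [v_3], [v_4], [v_5], [v_6], [v_7], [v_8]
  1-simplices (27): (27 of them)
  2-simplices (18): (18 of them)

giving chain groups C_0 ≅ Z^9, C_1 ≅ Z^27, C_2 ≅ Z^18.

The boundary map ∂_1: C_1 → C_0 sends each edge [p,q] (with p < q) to q − p. For instance
  ∂[v_0,v_7] = [v_7] − [v_0].
The 9×27 boundary matrix has rank 8 and Smith normal form diag(1,1,1,1,1,1,1,1).

Boundary ∂_2: C_2 → C_1 acts by ∂[p,q,r] = [q,r] − [p,r] + [p,q]. For instance
  ∂[v_1,v_3,v_5] = [v_3,v_5] − [v_1,v_5] + [v_1,v_3],
  ∂[v_5,v_6,v_8] = [v_6,v_8] − [v_5,v_8] + [v_5,v_6].
The 27×18 boundary matrix has rank 17 and Smith normal form diag(1,1,1,1,1,1,1,1,1,1,1,1,1,1,1,1,1).

Computing H_k = (kernel of ∂_k) / (image of ∂_{k+1}):

  H_0: rank C_0 − rank ∂_1 = 9 − 8 = 1, and the invariant factors of ∂_1 are all 1, so H_0 = Z.
  H_1: rank ker ∂_1 − rank ∂_2 = (27 − 8) − 17 = 2, and the invariant factors of ∂_2 are all 1, so H_1 = Z^2.
  H_2: rank ker ∂_2 − rank ∂_3 = (18 − 17) − 0 = 1, and there is no ∂_3, so H_2 = Z.

As a check, the Euler characteristic is 9 − 27 + 18 = 0, which agrees with 1 − 2 + 1 = 0.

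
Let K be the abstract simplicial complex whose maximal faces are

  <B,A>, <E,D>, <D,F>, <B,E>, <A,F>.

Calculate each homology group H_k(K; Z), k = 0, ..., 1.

K has 5 vertices, 5 edges.
rank ∂_0 = 0, rank ∂_1 = 4 ⇒ b_0 = 5 − 0 − 4 = 1; all invariant factors of ∂_1 are 1 so no torsion. So H_0 = Z.
rank ∂_1 = 4, rank ∂_2 = 0 ⇒ b_1 = 5 − 4 − 0 = 1. So H_1 = Z.

H_0 = Z,  H_1 = Z.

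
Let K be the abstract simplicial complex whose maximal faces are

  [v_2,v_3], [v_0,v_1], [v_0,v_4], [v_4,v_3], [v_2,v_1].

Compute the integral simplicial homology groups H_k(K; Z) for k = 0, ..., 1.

H_0 ≅ Z,  H_1 ≅ Z.

Take the total order v_0 < v_1 < v_2 < v_3 < v_4 on the vertex set. Then K (dimension 1) consists of the simplices:

  0-simplices (5): [v_0], [v_1], [v_2], [v_3], [v_4]
  1-simplices (5): [v_0,v_1], [v_0,v_4], [v_1,v_2], [v_2,v_3], [v_3,v_4]

Hence C_0 ≅ Z^5, C_1 ≅ Z^5.

Boundary ∂_1: C_1 → C_0 is given by ∂[p,q] = [q] − [p]. For instance
  ∂[v_1,v_2] = [v_2] − [v_1].
As a 5×5 matrix over Z this has rank 4, with invariant factors (1,1,1,1).

Now H_k = ker ∂_k / im ∂_{k+1}, so:

  H_0: rank C_0 − rank ∂_1 = 5 − 4 = 1, and the invariant factors of ∂_1 are all 1, so H_0 ≅ Z.
  H_1: rank ker ∂_1 − rank ∂_2 = (5 − 4) − 0 = 1, and there is no ∂_2, so H_1 ≅ Z.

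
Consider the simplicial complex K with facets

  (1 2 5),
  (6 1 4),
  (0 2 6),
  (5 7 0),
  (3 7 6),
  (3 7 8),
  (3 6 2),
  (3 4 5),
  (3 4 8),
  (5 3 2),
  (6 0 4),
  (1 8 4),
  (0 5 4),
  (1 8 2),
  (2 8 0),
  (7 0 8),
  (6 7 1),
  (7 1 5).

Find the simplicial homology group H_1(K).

H_1 ≅ Z^2.

Fix the vertex order 0 < 1 < 2 < 3 < 4 < 5 < 6 < 7 < 8 and write every simplex with vertices in increasing order. Then dim K = 2 and the simplices of K are:

  0-simplices (9): [0], [1], [2], [3], [4], [5], [6], [7], [8]
  1-simplices (27): (27 of them)
  2-simplices (18): [0,2,6], [0,2,8], [0,4,5], [0,4,6], [0,5,7], [0,7,8], [1,2,5], [1,2,8], [1,4,6], [1,4,8], [1,5,7], [1,6,7], [2,3,5], [2,3,6], [3,4,5], [3,4,8], [3,6,7], [3,7,8]

so the chain groups are C_0 ≅ Z^9, C_1 ≅ Z^27, C_2 ≅ Z^18.

∂_1: C_1 → C_0 maps an edge to its endpoints' difference, ∂[p,q] = q − p. For instance
  ∂[0,6] = [6] − [0].
The 9×27 boundary matrix has rank 8 and Smith normal form diag(1,1,1,1,1,1,1,1).

∂_2: C_2 → C_1 maps a triangle to the signed sum of its edges. For instance
  ∂[0,2,6] = [2,6] − [0,6] + [0,2],
  ∂[3,6,7] = [6,7] − [3,7] + [3,6].
This gives a 27×18 integer matrix of rank 17; reducing to Smith normal form yields diagonal entries (1,1,1,1,1,1,1,1,1,1,1,1,1,1,1,1,1).

Reading off H_k = ker ∂_k / im ∂_{k+1}:

  H_1: rank ker ∂_1 − rank ∂_2 = (27 − 8) − 17 = 2, and the invariant factors of ∂_2 are all 1, so H_1 ≅ Z^2.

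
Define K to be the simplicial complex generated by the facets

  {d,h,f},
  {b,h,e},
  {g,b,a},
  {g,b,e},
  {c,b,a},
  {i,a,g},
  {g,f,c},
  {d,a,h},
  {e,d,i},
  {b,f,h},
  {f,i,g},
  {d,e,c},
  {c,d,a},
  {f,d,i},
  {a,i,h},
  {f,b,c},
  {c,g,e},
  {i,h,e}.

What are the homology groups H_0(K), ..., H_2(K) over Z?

H_0 ≅ Z,  H_1 ≅ Z ⊕ Z_2,  H_2 = 0.

Take the total order a < b < c < d < e < f < g < h < i on the vertex set. Then K (dimension 2) consists of the simplices:

  0-simplices (9): a, b, c, d, e, f, g, h, i
  1-simplices (27): ab, ac, ad, ag, ah, ai, bc, be, bf, bg, bh, cd, ce, cf, cg, de, df, dh, di, eg, eh, ei, fg, fh, fi, gi, hi
  2-simplices (18): abc, abg, acd, adh, agi, ahi, bcf, beg, beh, bfh, cde, ceg, cfg, dei, dfh, dfi, ehi, fgi

giving chain groups C_0 ≅ Z^9, C_1 ≅ Z^27, C_2 ≅ Z^18.

Boundary ∂_1: C_1 → C_0 is given by ∂[p,q] = [q] − [p].
The 9×27 boundary matrix has rank 8 and Smith normal form diag(1,1,1,1,1,1,1,1).

Boundary ∂_2: C_2 → C_1 sends each 2-simplex [p,q,r] to [q,r] − [p,r] + [p,q]. For instance
  ∂adh = dh − ah + ad,
  ∂bfh = fh − bh + bf.
The resulting 27×18 matrix has rank 18, and its Smith normal form has invariant factors (1,1,1,1,1,1,1,1,1,1,1,1,1,1,1,1,1,2).

Computing H_k = (kernel of ∂_k) / (image of ∂_{k+1}):

  H_0: rank C_0 − rank ∂_1 = 9 − 8 = 1, and the invariant factors of ∂_1 are all 1, so H_0 = Z.
  H_1: rank ker ∂_1 − rank ∂_2 = (27 − 8) − 18 = 1, and ∂_2 has invariant factor 2 > 1, so H_1 = Z ⊕ Z_2.
  H_2: rank ker ∂_2 − rank ∂_3 = (18 − 18) − 0 = 0, and there is no ∂_3, so H_2 = 0.

As a check, the Euler characteristic is 9 − 27 + 18 = 0, which agrees with 1 − 1 + 0 = 0.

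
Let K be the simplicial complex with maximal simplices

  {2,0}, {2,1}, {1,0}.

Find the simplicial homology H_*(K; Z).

We work with the vertex ordering 0 < 1 < 2. The simplices of K, each written with vertices in increasing order, are:

  0-simplices (3): [0], [1], [2]
  1-simplices (3): [0,1], [0,2], [1,2]

Hence C_0 ≅ Z^3, C_1 ≅ Z^3.

Boundary ∂_1: C_1 → C_0 sends each edge [p,q] (with p < q) to q − p. For instance
  ∂[0,2] = [2] − [0].
The 3×3 boundary matrix has rank 2 and Smith normal form diag(1,1).

Reading off H_k = ker ∂_k / im ∂_{k+1}:

  H_0: rank C_0 − rank ∂_1 = 3 − 2 = 1, and the invariant factors of ∂_1 are all 1, so H_0 ≅ Z.
  H_1: rank ker ∂_1 − rank ∂_2 = (3 − 2) − 0 = 1, and there is no ∂_2, so H_1 ≅ Z.

H_0 = Z,  H_1 = Z.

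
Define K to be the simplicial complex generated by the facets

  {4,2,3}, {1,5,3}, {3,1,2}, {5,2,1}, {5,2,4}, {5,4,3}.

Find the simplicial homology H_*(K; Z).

Take the total order 1 < 2 < 3 < 4 < 5 on the vertex set. Then K (dimension 2) consists of the simplices:

  0-simplices (5): [1], [2], [3], [4], [5]
  1-simplices (9): [1,2], [1,3], [1,5], [2,3], [2,4], [2,5], [3,4], [3,5], [4,5]
  2-simplices (6): [1,2,3], [1,2,5], [1,3,5], [2,3,4], [2,4,5], [3,4,5]

so the chain groups are C_0 ≅ Z^5, C_1 ≅ Z^9, C_2 ≅ Z^6.

The boundary map ∂_1: C_1 → C_0 is given by ∂[p,q] = [q] − [p]. For instance
  ∂[2,3] = [3] − [2].
This gives a 5×9 integer matrix of rank 4; reducing to Smith normal form yields diagonal entries (1,1,1,1).

∂_2: C_2 → C_1 maps a triangle to the signed sum of its edges. For instance
  ∂[1,2,3] = [2,3] − [1,3] + [1,2],
  ∂[2,3,4] = [3,4] − [2,4] + [2,3].
As a 9×6 matrix over Z this has rank 5, with invariant factors (1,1,1,1,1).

From H_k ≅ ker(∂_k) / im(∂_{k+1}) we obtain:

  H_0: rank C_0 − rank ∂_1 = 5 − 4 = 1, and the invariant factors of ∂_1 are all 1, so H_0 ≅ Z.
  H_1: rank ker ∂_1 − rank ∂_2 = (9 − 4) − 5 = 0, and the invariant factors of ∂_2 are all 1, so H_1 ≅ 0.
  H_2: rank ker ∂_2 − rank ∂_3 = (6 − 5) − 0 = 1, and there is no ∂_3, so H_2 ≅ Z.

(K is a triangulation of the 2-sphere S^2.)

H_0 = Z,  H_1 = 0,  H_2 = Z.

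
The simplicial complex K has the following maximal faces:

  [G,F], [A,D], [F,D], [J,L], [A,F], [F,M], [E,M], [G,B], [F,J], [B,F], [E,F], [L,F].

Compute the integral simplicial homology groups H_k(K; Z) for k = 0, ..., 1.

Take the total order A < B < D < E < F < G < J < L < M on the vertex set. Then K (dimension 1) consists of the simplices:

  0-simplices (9): A, B, D, E, F, G, J, L, M
  1-simplices (12): AD, AF, BF, BG, DF, EF, EM, FG, FJ, FL, FM, JL

so the chain groups are C_0 ≅ Z^9, C_1 ≅ Z^12.

∂_1: C_1 → C_0 sends each edge [p,q] (with p < q) to q − p. For instance
  ∂FG = G − F.
As a 9×12 matrix over Z this has rank 8, with invariant factors (1,1,1,1,1,1,1,1).

From H_k ≅ ker(∂_k) / im(∂_{k+1}) we obtain:

  H_0: rank C_0 − rank ∂_1 = 9 − 8 = 1, and the invariant factors of ∂_1 are all 1, so H_0 = Z.
  H_1: rank ker ∂_1 − rank ∂_2 = (12 − 8) − 0 = 4, and there is no ∂_2, so H_1 = Z^4.

As a check, the Euler characteristic is 9 − 12 = -3, which agrees with 1 − 4 = -3.

H_0 ≅ Z,  H_1 ≅ Z^4.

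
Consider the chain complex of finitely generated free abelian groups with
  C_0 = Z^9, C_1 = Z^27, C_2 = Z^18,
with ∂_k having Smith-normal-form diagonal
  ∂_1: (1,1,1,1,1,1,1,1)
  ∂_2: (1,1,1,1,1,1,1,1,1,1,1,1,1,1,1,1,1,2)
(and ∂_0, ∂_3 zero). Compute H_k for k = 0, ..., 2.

H_0: b_0 = 9 − 0 − 8 = 1; torsion from ∂_1 factors > 1: none. So H_0 ≅ Z.
H_1: b_1 = 27 − 8 − 18 = 1; torsion from ∂_2 factors > 1: [2]. So H_1 ≅ Z ⊕ Z/2.
H_2: b_2 = 18 − 18 − 0 = 0; torsion from ∂_3 factors > 1: none. So H_2 ≅ 0.

H_0 ≅ Z,  H_1 ≅ Z ⊕ Z/2,  H_2 = 0.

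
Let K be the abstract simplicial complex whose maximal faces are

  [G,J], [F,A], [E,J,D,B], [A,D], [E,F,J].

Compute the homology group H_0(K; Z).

H_0 = Z.

Order the vertices as A < B < D < E < F < G < J. Listing each simplex with vertices in this order, K has dimension 3 with simplices:

  0-simplices (7): A, B, D, E, F, G, J
  1-simplices (11): AD, AF, BD, BE, BJ, DE, DJ, EF, EJ, FJ, GJ
  2-simplices (5): BDE, BDJ, BEJ, DEJ, EFJ
  3-simplices (1): BDEJ

so the chain groups are C_0 ≅ Z^7, C_1 ≅ Z^11, C_2 ≅ Z^5, C_3 ≅ Z^1.

∂_1: C_1 → C_0 is given by ∂[p,q] = [q] − [p]. For instance
  ∂EF = F − E.
This gives a 7×11 integer matrix of rank 6; reducing to Smith normal form yields diagonal entries (1,1,1,1,1,1).

∂_2: C_2 → C_1 sends each 2-simplex [p,q,r] to [q,r] − [p,r] + [p,q]. For instance
  ∂DEJ = EJ − DJ + DE,
  ∂BEJ = EJ − BJ + BE.
The 11×5 boundary matrix has rank 4 and Smith normal form diag(1,1,1,1).

The boundary map ∂_3: C_3 → C_2 sends each 3-simplex σ to the alternating sum Σ_i (−1)^i (σ with its i-th vertex removed). For instance
  ∂BDEJ = DEJ − BEJ + BDJ − BDE.
As a 5×1 matrix over Z this has rank 1, with invariant factors (1).

Computing H_k = (kernel of ∂_k) / (image of ∂_{k+1}):

  H_0: rank C_0 − rank ∂_1 = 7 − 6 = 1, and the invariant factors of ∂_1 are all 1, so H_0 ≅ Z.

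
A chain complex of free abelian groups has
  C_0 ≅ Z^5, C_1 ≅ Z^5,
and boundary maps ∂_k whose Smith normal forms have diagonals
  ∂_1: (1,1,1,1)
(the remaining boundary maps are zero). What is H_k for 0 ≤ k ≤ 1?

H_0: b_0 = 5 − 0 − 4 = 1; torsion from ∂_1 factors > 1: none. So H_0 = Z.
H_1: b_1 = 5 − 4 − 0 = 1; torsion from ∂_2 factors > 1: none. So H_1 = Z.

H_0 = Z,  H_1 = Z.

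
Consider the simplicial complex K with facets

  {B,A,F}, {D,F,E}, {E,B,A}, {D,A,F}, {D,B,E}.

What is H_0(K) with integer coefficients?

K has 5 vertices, 10 edges, 5 triangles.
rank ∂_0 = 0, rank ∂_1 = 4 ⇒ b_0 = 5 − 0 − 4 = 1; all invariant factors of ∂_1 are 1 so no torsion. So H_0 ≅ Z.

H_0 ≅ Z.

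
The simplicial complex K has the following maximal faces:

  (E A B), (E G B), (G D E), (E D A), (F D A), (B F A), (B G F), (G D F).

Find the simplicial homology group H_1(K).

H_1 = 0.

Fix the vertex order A < B < D < E < F < G and write every simplex with vertices in increasing order. Then dim K = 2 and the simplices of K are:

  0-simplices (6): A, B, D, E, F, G
  1-simplices (12): AB, AD, AE, AF, BE, BF, BG, DE, DF, DG, EG, FG
  2-simplices (8): ABE, ABF, ADE, ADF, BEG, BFG, DEG, DFG

giving chain groups C_0 ≅ Z^6, C_1 ≅ Z^12, C_2 ≅ Z^8.

Boundary ∂_1: C_1 → C_0 sends each edge [p,q] (with p < q) to q − p. For instance
  ∂BF = F − B.
The 6×12 boundary matrix has rank 5 and Smith normal form diag(1,1,1,1,1).

∂_2: C_2 → C_1 sends each 2-simplex [p,q,r] to [q,r] − [p,r] + [p,q]. For instance
  ∂DFG = FG − DG + DF,
  ∂DEG = EG − DG + DE.
The 12×8 boundary matrix has rank 7 and Smith normal form diag(1,1,1,1,1,1,1).

Now H_k = ker ∂_k / im ∂_{k+1}, so:

  H_1: rank ker ∂_1 − rank ∂_2 = (12 − 5) − 7 = 0, and the invariant factors of ∂_2 are all 1, so H_1 ≅ 0.

(K is a triangulation of the 2-sphere S^2.)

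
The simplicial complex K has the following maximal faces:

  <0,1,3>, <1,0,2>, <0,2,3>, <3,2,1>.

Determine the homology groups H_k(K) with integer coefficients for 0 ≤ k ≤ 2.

Take the total order 0 < 1 < 2 < 3 on the vertex set. Then K (dimension 2) consists of the simplices:

  0-simplices (4): [0], [1], [2], [3]
  1-simplices (6): [0,1], [0,2], [0,3], [1,2], [1,3], [2,3]
  2-simplices (4): [0,1,2], [0,1,3], [0,2,3], [1,2,3]

Hence C_0 ≅ Z^4, C_1 ≅ Z^6, C_2 ≅ Z^4.

Boundary ∂_1: C_1 → C_0 maps an edge to its endpoints' difference, ∂[p,q] = q − p. For instance
  ∂[0,1] = [1] − [0].
The resulting 4×6 matrix has rank 3, and its Smith normal form has invariant factors (1,1,1).

The boundary map ∂_2: C_2 → C_1 sends each 2-simplex [p,q,r] to [q,r] − [p,r] + [p,q]. For instance
  ∂[0,1,3] = [1,3] − [0,3] + [0,1],
  ∂[0,1,2] = [1,2] − [0,2] + [0,1].
This gives a 6×4 integer matrix of rank 3; reducing to Smith normal form yields diagonal entries (1,1,1).

Now H_k = ker ∂_k / im ∂_{k+1}, so:

  H_0: rank C_0 − rank ∂_1 = 4 − 3 = 1, and the invariant factors of ∂_1 are all 1, so H_0 = Z.
  H_1: rank ker ∂_1 − rank ∂_2 = (6 − 3) − 3 = 0, and the invariant factors of ∂_2 are all 1, so H_1 = 0.
  H_2: rank ker ∂_2 − rank ∂_3 = (4 − 3) − 0 = 1, and there is no ∂_3, so H_2 = Z.

H_0 ≅ Z,  H_1 = 0,  H_2 ≅ Z.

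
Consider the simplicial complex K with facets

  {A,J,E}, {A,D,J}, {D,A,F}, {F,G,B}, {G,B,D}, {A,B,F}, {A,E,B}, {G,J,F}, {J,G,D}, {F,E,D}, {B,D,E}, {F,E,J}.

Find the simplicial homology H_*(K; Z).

H_0 ≅ Z,  H_1 ≅ Z/2,  H_2 = 0.

We work with the vertex ordering A < B < D < E < F < G < J. The simplices of K, each written with vertices in increasing order, are:

  0-simplices (7): A, B, D, E, F, G, J
  1-simplices (18): AB, AD, AE, AF, AJ, BD, BE, BF, BG, DE, DF, DG, DJ, EF, EJ, FG, FJ, GJ
  2-simplices (12): ABE, ABF, ADF, ADJ, AEJ, BDE, BDG, BFG, DEF, DGJ, EFJ, FGJ

giving chain groups C_0 ≅ Z^7, C_1 ≅ Z^18, C_2 ≅ Z^12.

The boundary map ∂_1: C_1 → C_0 maps an edge to its endpoints' difference, ∂[p,q] = q − p.
The 7×18 boundary matrix has rank 6 and Smith normal form diag(1,1,1,1,1,1).

The boundary map ∂_2: C_2 → C_1 maps a triangle to the signed sum of its edges. For instance
  ∂ADF = DF − AF + AD,
  ∂DGJ = GJ − DJ + DG.
As a 18×12 matrix over Z this has rank 12, with invariant factors (1,1,1,1,1,1,1,1,1,1,1,2).

From H_k ≅ ker(∂_k) / im(∂_{k+1}) we obtain:

  H_0: rank C_0 − rank ∂_1 = 7 − 6 = 1, and the invariant factors of ∂_1 are all 1, so H_0 ≅ Z.
  H_1: rank ker ∂_1 − rank ∂_2 = (18 − 6) − 12 = 0, and ∂_2 has invariant factor 2 > 1, so H_1 ≅ Z/2.
  H_2: rank ker ∂_2 − rank ∂_3 = (12 − 12) − 0 = 0, and there is no ∂_3, so H_2 ≅ 0.

(K is a triangulation of the real projective plane RP^2.)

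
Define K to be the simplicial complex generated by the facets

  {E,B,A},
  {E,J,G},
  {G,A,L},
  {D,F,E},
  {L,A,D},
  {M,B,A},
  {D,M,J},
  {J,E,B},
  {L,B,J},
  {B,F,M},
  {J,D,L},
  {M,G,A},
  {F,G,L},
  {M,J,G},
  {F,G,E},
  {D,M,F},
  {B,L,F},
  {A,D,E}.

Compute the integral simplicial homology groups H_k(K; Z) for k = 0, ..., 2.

H_0 ≅ Z,  H_1 ≅ Z^2,  H_2 ≅ Z.

Order the vertices as A < B < D < E < F < G < J < L < M. Listing each simplex with vertices in this order, K has dimension 2 with simplices:

  0-simplices (9): A, B, D, E, F, G, J, L, M
  1-simplices (27): AB, AD, AE, AG, AL, AM, BE, BF, BJ, BL, BM, DE, DF, DJ, DL, DM, EF, EG, EJ, FG, FL, FM, GJ, GL, GM, JL, JM
  2-simplices (18): ABE, ABM, ADE, ADL, AGL, AGM, BEJ, BFL, BFM, BJL, DEF, DFM, DJL, DJM, EFG, EGJ, FGL, GJM

giving chain groups C_0 ≅ Z^9, C_1 ≅ Z^27, C_2 ≅ Z^18.

Boundary ∂_1: C_1 → C_0 maps an edge to its endpoints' difference, ∂[p,q] = q − p. For instance
  ∂GL = L − G.
The 9×27 boundary matrix has rank 8 and Smith normal form diag(1,1,1,1,1,1,1,1).

The boundary map ∂_2: C_2 → C_1 acts by ∂[p,q,r] = [q,r] − [p,r] + [p,q]. For instance
  ∂EGJ = GJ − EJ + EG,
  ∂GJM = JM − GM + GJ.
This gives a 27×18 integer matrix of rank 17; reducing to Smith normal form yields diagonal entries (1,1,1,1,1,1,1,1,1,1,1,1,1,1,1,1,1).

Computing H_k = (kernel of ∂_k) / (image of ∂_{k+1}):

  H_0: rank C_0 − rank ∂_1 = 9 − 8 = 1, and the invariant factors of ∂_1 are all 1, so H_0 = Z.
  H_1: rank ker ∂_1 − rank ∂_2 = (27 − 8) − 17 = 2, and the invariant factors of ∂_2 are all 1, so H_1 = Z^2.
  H_2: rank ker ∂_2 − rank ∂_3 = (18 − 17) − 0 = 1, and there is no ∂_3, so H_2 = Z.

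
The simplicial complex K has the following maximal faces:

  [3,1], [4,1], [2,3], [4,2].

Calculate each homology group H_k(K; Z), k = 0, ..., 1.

Take the total order 1 < 2 < 3 < 4 on the vertex set. Then K (dimension 1) consists of the simplices:

  0-simplices (4): [1], [2], [3], [4]
  1-simplices (4): [1,3], [1,4], [2,3], [2,4]

giving chain groups C_0 ≅ Z^4, C_1 ≅ Z^4.

∂_1: C_1 → C_0 sends each edge [p,q] (with p < q) to q − p.
The 4×4 boundary matrix has rank 3 and Smith normal form diag(1,1,1).

From H_k ≅ ker(∂_k) / im(∂_{k+1}) we obtain:

  H_0: rank C_0 − rank ∂_1 = 4 − 3 = 1, and the invariant factors of ∂_1 are all 1, so H_0 = Z.
  H_1: rank ker ∂_1 − rank ∂_2 = (4 − 3) − 0 = 1, and there is no ∂_2, so H_1 = Z.

As a check, the Euler characteristic is 4 − 4 = 0, which agrees with 1 − 1 = 0.

H_0 ≅ Z,  H_1 ≅ Z.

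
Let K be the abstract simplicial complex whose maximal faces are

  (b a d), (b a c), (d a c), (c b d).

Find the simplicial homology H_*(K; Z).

H_0 ≅ Z,  H_1 = 0,  H_2 ≅ Z.

We work with the vertex ordering a < b < c < d. The simplices of K, each written with vertices in increasing order, are:

  0-simplices (4): a, b, c, d
  1-simplices (6): ab, ac, ad, bc, bd, cd
  2-simplices (4): abc, abd, acd, bcd

Hence C_0 ≅ Z^4, C_1 ≅ Z^6, C_2 ≅ Z^4.

The boundary map ∂_1: C_1 → C_0 is given by ∂[p,q] = [q] − [p]. For instance
  ∂bd = d − b.
This gives a 4×6 integer matrix of rank 3; reducing to Smith normal form yields diagonal entries (1,1,1).

∂_2: C_2 → C_1 acts by ∂[p,q,r] = [q,r] − [p,r] + [p,q]. For instance
  ∂abd = bd − ad + ab,
  ∂acd = cd − ad + ac.
This gives a 6×4 integer matrix of rank 3; reducing to Smith normal form yields diagonal entries (1,1,1).

Computing H_k = (kernel of ∂_k) / (image of ∂_{k+1}):

  H_0: rank C_0 − rank ∂_1 = 4 − 3 = 1, and the invariant factors of ∂_1 are all 1, so H_0 = Z.
  H_1: rank ker ∂_1 − rank ∂_2 = (6 − 3) − 3 = 0, and the invariant factors of ∂_2 are all 1, so H_1 = 0.
  H_2: rank ker ∂_2 − rank ∂_3 = (4 − 3) − 0 = 1, and there is no ∂_3, so H_2 = Z.

As a check, the Euler characteristic is 4 − 6 + 4 = 2, which agrees with 1 − 0 + 1 = 2.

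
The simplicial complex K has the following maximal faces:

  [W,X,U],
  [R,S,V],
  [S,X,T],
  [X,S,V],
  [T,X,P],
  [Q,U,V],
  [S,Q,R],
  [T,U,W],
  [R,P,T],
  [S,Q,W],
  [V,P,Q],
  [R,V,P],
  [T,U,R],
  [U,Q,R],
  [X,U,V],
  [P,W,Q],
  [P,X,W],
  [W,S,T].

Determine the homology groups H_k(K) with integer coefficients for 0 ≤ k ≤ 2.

Fix the vertex order P < Q < R < S < T < U < V < W < X and write every simplex with vertices in increasing order. Then dim K = 2 and the simplices of K are:

  0-simplices (9): P, Q, R, S, T, U, V, W, X
  1-simplices (27): PQ, PR, PT, PV, PW, PX, QR, QS, QU, QV, QW, RS, RT, RU, RV, ST, SV, SW, SX, TU, TW, TX, UV, UW, UX, VX, WX
  2-simplices (18): PQV, PQW, PRT, PRV, PTX, PWX, QRS, QRU, QSW, QUV, RSV, RTU, STW, STX, SVX, TUW, UVX, UWX

so the chain groups are C_0 ≅ Z^9, C_1 ≅ Z^27, C_2 ≅ Z^18.

The boundary map ∂_1: C_1 → C_0 maps an edge to its endpoints' difference, ∂[p,q] = q − p. For instance
  ∂WX = X − W.
The resulting 9×27 matrix has rank 8, and its Smith normal form has invariant factors (1,1,1,1,1,1,1,1).

The boundary map ∂_2: C_2 → C_1 maps a triangle to the signed sum of its edges. For instance
  ∂QRS = RS − QS + QR,
  ∂SVX = VX − SX + SV.
The 27×18 boundary matrix has rank 18 and Smith normal form diag(1,1,1,1,1,1,1,1,1,1,1,1,1,1,1,1,1,2).

Computing H_k = (kernel of ∂_k) / (image of ∂_{k+1}):

  H_0: rank C_0 − rank ∂_1 = 9 − 8 = 1, and the invariant factors of ∂_1 are all 1, so H_0 ≅ Z.
  H_1: rank ker ∂_1 − rank ∂_2 = (27 − 8) − 18 = 1, and ∂_2 has invariant factor 2 > 1, so H_1 ≅ Z × Z/2.
  H_2: rank ker ∂_2 − rank ∂_3 = (18 − 18) − 0 = 0, and there is no ∂_3, so H_2 ≅ 0.

H_0 = Z,  H_1 = Z × Z/2,  H_2 = 0.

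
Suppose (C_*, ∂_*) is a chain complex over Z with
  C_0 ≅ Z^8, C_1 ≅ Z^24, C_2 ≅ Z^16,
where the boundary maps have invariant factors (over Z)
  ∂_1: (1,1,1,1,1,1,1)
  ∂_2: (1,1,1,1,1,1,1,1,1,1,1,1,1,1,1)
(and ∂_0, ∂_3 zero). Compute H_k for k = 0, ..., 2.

H_0 ≅ Z,  H_1 ≅ Z^2,  H_2 ≅ Z.

H_0: b_0 = 8 − 0 − 7 = 1; torsion from ∂_1 factors > 1: none. So H_0 ≅ Z.
H_1: b_1 = 24 − 7 − 15 = 2; torsion from ∂_2 factors > 1: none. So H_1 ≅ Z^2.
H_2: b_2 = 16 − 15 − 0 = 1; torsion from ∂_3 factors > 1: none. So H_2 ≅ Z.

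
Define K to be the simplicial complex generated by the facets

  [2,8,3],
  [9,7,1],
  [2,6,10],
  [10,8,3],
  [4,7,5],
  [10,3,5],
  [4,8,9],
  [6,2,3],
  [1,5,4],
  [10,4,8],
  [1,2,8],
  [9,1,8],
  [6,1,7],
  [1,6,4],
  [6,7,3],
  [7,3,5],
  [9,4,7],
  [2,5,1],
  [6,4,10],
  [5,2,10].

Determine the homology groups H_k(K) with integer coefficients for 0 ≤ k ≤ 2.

H_0 = Z,  H_1 = Z ⊕ Z/2,  H_2 = 0.

Order the vertices as 1 < 2 < 3 < 4 < 5 < 6 < 7 < 8 < 9 < 10. Listing each simplex with vertices in this order, K has dimension 2 with simplices:

  0-simplices (10): [1], [2], [3], [4], [5], [6], [7], [8], [9], [10]
  1-simplices (30): (30 of them)
  2-simplices (20): (20 of them)

so the chain groups are C_0 ≅ Z^10, C_1 ≅ Z^30, C_2 ≅ Z^20.

The boundary map ∂_1: C_1 → C_0 sends each edge [p,q] (with p < q) to q − p. For instance
  ∂[1,2] = [2] − [1].
As a 10×30 matrix over Z this has rank 9, with invariant factors (1,1,1,1,1,1,1,1,1).

Boundary ∂_2: C_2 → C_1 acts by ∂[p,q,r] = [q,r] − [p,r] + [p,q]. For instance
  ∂[1,6,7] = [6,7] − [1,7] + [1,6],
  ∂[3,8,10] = [8,10] − [3,10] + [3,8].
The 30×20 boundary matrix has rank 20 and Smith normal form diag(1,1,1,1,1,1,1,1,1,1,1,1,1,1,1,1,1,1,1,2).

Now H_k = ker ∂_k / im ∂_{k+1}, so:

  H_0: rank C_0 − rank ∂_1 = 10 − 9 = 1, and the invariant factors of ∂_1 are all 1, so H_0 = Z.
  H_1: rank ker ∂_1 − rank ∂_2 = (30 − 9) − 20 = 1, and ∂_2 has invariant factor 2 > 1, so H_1 = Z ⊕ Z/2.
  H_2: rank ker ∂_2 − rank ∂_3 = (20 − 20) − 0 = 0, and there is no ∂_3, so H_2 = 0.

(K is a triangulation of the Klein bottle.)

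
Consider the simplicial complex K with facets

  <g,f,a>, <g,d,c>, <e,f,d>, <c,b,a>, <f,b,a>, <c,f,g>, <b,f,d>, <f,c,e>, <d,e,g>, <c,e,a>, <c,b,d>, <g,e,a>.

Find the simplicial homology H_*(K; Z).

We work with the vertex ordering a < b < c < d < e < f < g. The simplices of K, each written with vertices in increasing order, are:

  0-simplices (7): a, b, c, d, e, f, g
  1-simplices (18): ab, ac, ae, af, ag, bc, bd, bf, cd, ce, cf, cg, de, df, dg, ef, eg, fg
  2-simplices (12): abc, abf, ace, aeg, afg, bcd, bdf, cdg, cef, cfg, def, deg

giving chain groups C_0 ≅ Z^7, C_1 ≅ Z^18, C_2 ≅ Z^12.

Boundary ∂_1: C_1 → C_0 maps an edge to its endpoints' difference, ∂[p,q] = q − p. For instance
  ∂ce = e − c.
The 7×18 boundary matrix has rank 6 and Smith normal form diag(1,1,1,1,1,1).

Boundary ∂_2: C_2 → C_1 acts by ∂[p,q,r] = [q,r] − [p,r] + [p,q]. For instance
  ∂ace = ce − ae + ac,
  ∂deg = eg − dg + de.
The 18×12 boundary matrix has rank 12 and Smith normal form diag(1,1,1,1,1,1,1,1,1,1,1,2).

Reading off H_k = ker ∂_k / im ∂_{k+1}:

  H_0: rank C_0 − rank ∂_1 = 7 − 6 = 1, and the invariant factors of ∂_1 are all 1, so H_0 ≅ Z.
  H_1: rank ker ∂_1 − rank ∂_2 = (18 − 6) − 12 = 0, and ∂_2 has invariant factor 2 > 1, so H_1 ≅ Z/2.
  H_2: rank ker ∂_2 − rank ∂_3 = (12 − 12) − 0 = 0, and there is no ∂_3, so H_2 ≅ 0.

(K is a triangulation of the real projective plane RP^2.)

H_0 = Z,  H_1 = Z/2,  H_2 = 0.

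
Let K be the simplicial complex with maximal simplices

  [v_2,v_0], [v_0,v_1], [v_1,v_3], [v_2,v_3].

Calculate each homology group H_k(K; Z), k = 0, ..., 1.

H_0 = Z,  H_1 = Z.

Take the total order v_0 < v_1 < v_2 < v_3 on the vertex set. Then K (dimension 1) consists of the simplices:

  0-simplices (4): [v_0], [v_1], [v_2], [v_3]
  1-simplices (4): [v_0,v_1], [v_0,v_2], [v_1,v_3], [v_2,v_3]

Hence C_0 ≅ Z^4, C_1 ≅ Z^4.

∂_1: C_1 → C_0 sends each edge [p,q] (with p < q) to q − p.
The resulting 4×4 matrix has rank 3, and its Smith normal form has invariant factors (1,1,1).

From H_k ≅ ker(∂_k) / im(∂_{k+1}) we obtain:

  H_0: rank C_0 − rank ∂_1 = 4 − 3 = 1, and the invariant factors of ∂_1 are all 1, so H_0 ≅ Z.
  H_1: rank ker ∂_1 − rank ∂_2 = (4 − 3) − 0 = 1, and there is no ∂_2, so H_1 ≅ Z.

(K is a triangulation of the circle S^1.)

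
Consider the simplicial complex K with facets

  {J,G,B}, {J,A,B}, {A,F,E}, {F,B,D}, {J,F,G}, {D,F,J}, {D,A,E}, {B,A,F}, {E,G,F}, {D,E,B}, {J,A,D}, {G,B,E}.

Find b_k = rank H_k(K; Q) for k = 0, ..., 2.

K has 7 vertices, 18 edges, 12 triangles.
rank ∂_0 = 0, rank ∂_1 = 6 ⇒ b_0 = 7 − 0 − 6 = 1; all invariant factors of ∂_1 are 1 so no torsion. So H_0 = Z.
rank ∂_1 = 6, rank ∂_2 = 12 ⇒ b_1 = 18 − 6 − 12 = 0; ∂_2 has invariant factor(s) [2] giving torsion. So H_1 = Z/2.
rank ∂_2 = 12, rank ∂_3 = 0 ⇒ b_2 = 12 − 12 − 0 = 0. So H_2 = 0.

b_0 = 1, b_1 = 0, b_2 = 0.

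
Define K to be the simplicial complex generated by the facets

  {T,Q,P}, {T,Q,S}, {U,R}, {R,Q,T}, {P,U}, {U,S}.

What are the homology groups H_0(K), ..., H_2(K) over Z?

H_0 = Z,  H_1 = Z^2,  H_2 = 0.

K has 6 vertices, 10 edges, 3 triangles.
rank ∂_0 = 0, rank ∂_1 = 5 ⇒ b_0 = 6 − 0 − 5 = 1; all invariant factors of ∂_1 are 1 so no torsion. So H_0 ≅ Z.
rank ∂_1 = 5, rank ∂_2 = 3 ⇒ b_1 = 10 − 5 − 3 = 2; all invariant factors of ∂_2 are 1 so no torsion. So H_1 ≅ Z^2.
rank ∂_2 = 3, rank ∂_3 = 0 ⇒ b_2 = 3 − 3 − 0 = 0. So H_2 ≅ 0.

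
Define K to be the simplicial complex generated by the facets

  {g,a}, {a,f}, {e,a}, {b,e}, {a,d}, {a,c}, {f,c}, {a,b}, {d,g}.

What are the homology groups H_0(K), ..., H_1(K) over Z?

Order the vertices as a < b < c < d < e < f < g. Listing each simplex with vertices in this order, K has dimension 1 with simplices:

  0-simplices (7): a, b, c, d, e, f, g
  1-simplices (9): ab, ac, ad, ae, af, ag, be, cf, dg

giving chain groups C_0 ≅ Z^7, C_1 ≅ Z^9.

The boundary map ∂_1: C_1 → C_0 is given by ∂[p,q] = [q] − [p].
As a 7×9 matrix over Z this has rank 6, with invariant factors (1,1,1,1,1,1).

From H_k ≅ ker(∂_k) / im(∂_{k+1}) we obtain:

  H_0: rank C_0 − rank ∂_1 = 7 − 6 = 1, and the invariant factors of ∂_1 are all 1, so H_0 ≅ Z.
  H_1: rank ker ∂_1 − rank ∂_2 = (9 − 6) − 0 = 3, and there is no ∂_2, so H_1 ≅ Z^3.

H_0 = Z,  H_1 = Z^3.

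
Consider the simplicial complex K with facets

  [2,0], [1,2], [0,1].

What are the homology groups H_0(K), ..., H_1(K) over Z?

Take the total order 0 < 1 < 2 on the vertex set. Then K (dimension 1) consists of the simplices:

  0-simplices (3): [0], [1], [2]
  1-simplices (3): [0,1], [0,2], [1,2]

giving chain groups C_0 ≅ Z^3, C_1 ≅ Z^3.

The boundary map ∂_1: C_1 → C_0 maps an edge to its endpoints' difference, ∂[p,q] = q − p. For instance
  ∂[1,2] = [2] − [1].
As a 3×3 matrix over Z this has rank 2, with invariant factors (1,1).

Reading off H_k = ker ∂_k / im ∂_{k+1}:

  H_0: rank C_0 − rank ∂_1 = 3 − 2 = 1, and the invariant factors of ∂_1 are all 1, so H_0 = Z.
  H_1: rank ker ∂_1 − rank ∂_2 = (3 − 2) − 0 = 1, and there is no ∂_2, so H_1 = Z.

(K is a triangulation of the circle S^1.)

H_0 = Z,  H_1 = Z.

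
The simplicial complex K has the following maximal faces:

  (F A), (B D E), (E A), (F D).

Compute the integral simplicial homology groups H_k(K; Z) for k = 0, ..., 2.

K has 5 vertices, 6 edges, 1 triangle.
rank ∂_0 = 0, rank ∂_1 = 4 ⇒ b_0 = 5 − 0 − 4 = 1; all invariant factors of ∂_1 are 1 so no torsion. So H_0 = Z.
rank ∂_1 = 4, rank ∂_2 = 1 ⇒ b_1 = 6 − 4 − 1 = 1; all invariant factors of ∂_2 are 1 so no torsion. So H_1 = Z.
rank ∂_2 = 1, rank ∂_3 = 0 ⇒ b_2 = 1 − 1 − 0 = 0. So H_2 = 0.

H_0 = Z,  H_1 = Z,  H_2 = 0.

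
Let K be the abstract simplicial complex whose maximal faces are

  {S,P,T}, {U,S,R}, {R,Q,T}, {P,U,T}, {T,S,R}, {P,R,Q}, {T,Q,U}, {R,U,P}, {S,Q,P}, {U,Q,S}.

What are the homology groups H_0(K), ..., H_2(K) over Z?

We work with the vertex ordering P < Q < R < S < T < U. The simplices of K, each written with vertices in increasing order, are:

  0-simplices (6): P, Q, R, S, T, U
  1-simplices (15): PQ, PR, PS, PT, PU, QR, QS, QT, QU, RS, RT, RU, ST, SU, TU
  2-simplices (10): PQR, PQS, PRU, PST, PTU, QRT, QSU, QTU, RST, RSU

giving chain groups C_0 ≅ Z^6, C_1 ≅ Z^15, C_2 ≅ Z^10.

Boundary ∂_1: C_1 → C_0 maps an edge to its endpoints' difference, ∂[p,q] = q − p. For instance
  ∂RU = U − R.
This gives a 6×15 integer matrix of rank 5; reducing to Smith normal form yields diagonal entries (1,1,1,1,1).

Boundary ∂_2: C_2 → C_1 sends each 2-simplex [p,q,r] to [q,r] − [p,r] + [p,q]. For instance
  ∂RST = ST − RT + RS,
  ∂QSU = SU − QU + QS.
This gives a 15×10 integer matrix of rank 10; reducing to Smith normal form yields diagonal entries (1,1,1,1,1,1,1,1,1,2).

From H_k ≅ ker(∂_k) / im(∂_{k+1}) we obtain:

  H_0: rank C_0 − rank ∂_1 = 6 − 5 = 1, and the invariant factors of ∂_1 are all 1, so H_0 = Z.
  H_1: rank ker ∂_1 − rank ∂_2 = (15 − 5) − 10 = 0, and ∂_2 has invariant factor 2 > 1, so H_1 = Z/2.
  H_2: rank ker ∂_2 − rank ∂_3 = (10 − 10) − 0 = 0, and there is no ∂_3, so H_2 = 0.

H_0 = Z,  H_1 = Z/2,  H_2 = 0.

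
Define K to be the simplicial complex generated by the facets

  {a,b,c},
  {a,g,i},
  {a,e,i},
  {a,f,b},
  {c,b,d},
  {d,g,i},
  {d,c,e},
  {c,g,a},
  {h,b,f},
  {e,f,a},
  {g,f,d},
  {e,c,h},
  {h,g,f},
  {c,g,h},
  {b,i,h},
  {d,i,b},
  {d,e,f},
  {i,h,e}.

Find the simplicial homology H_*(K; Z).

H_0 ≅ Z,  H_1 ≅ Z^2,  H_2 ≅ Z.

We work with the vertex ordering a < b < c < d < e < f < g < h < i. The simplices of K, each written with vertices in increasing order, are:

  0-simplices (9): a, b, c, d, e, f, g, h, i
  1-simplices (27): ab, ac, ae, af, ag, ai, bc, bd, bf, bh, bi, cd, ce, cg, ch, de, df, dg, di, ef, eh, ei, fg, fh, gh, gi, hi
  2-simplices (18): abc, abf, acg, aef, aei, agi, bcd, bdi, bfh, bhi, cde, ceh, cgh, def, dfg, dgi, ehi, fgh

so the chain groups are C_0 ≅ Z^9, C_1 ≅ Z^27, C_2 ≅ Z^18.

The boundary map ∂_1: C_1 → C_0 sends each edge [p,q] (with p < q) to q − p. For instance
  ∂eh = h − e.
This gives a 9×27 integer matrix of rank 8; reducing to Smith normal form yields diagonal entries (1,1,1,1,1,1,1,1).

The boundary map ∂_2: C_2 → C_1 sends each 2-simplex [p,q,r] to [q,r] − [p,r] + [p,q]. For instance
  ∂bfh = fh − bh + bf,
  ∂fgh = gh − fh + fg.
The 27×18 boundary matrix has rank 17 and Smith normal form diag(1,1,1,1,1,1,1,1,1,1,1,1,1,1,1,1,1).

Now H_k = ker ∂_k / im ∂_{k+1}, so:

  H_0: rank C_0 − rank ∂_1 = 9 − 8 = 1, and the invariant factors of ∂_1 are all 1, so H_0 ≅ Z.
  H_1: rank ker ∂_1 − rank ∂_2 = (27 − 8) − 17 = 2, and the invariant factors of ∂_2 are all 1, so H_1 ≅ Z^2.
  H_2: rank ker ∂_2 − rank ∂_3 = (18 − 17) − 0 = 1, and there is no ∂_3, so H_2 ≅ Z.

As a check, the Euler characteristic is 9 − 27 + 18 = 0, which agrees with 1 − 2 + 1 = 0.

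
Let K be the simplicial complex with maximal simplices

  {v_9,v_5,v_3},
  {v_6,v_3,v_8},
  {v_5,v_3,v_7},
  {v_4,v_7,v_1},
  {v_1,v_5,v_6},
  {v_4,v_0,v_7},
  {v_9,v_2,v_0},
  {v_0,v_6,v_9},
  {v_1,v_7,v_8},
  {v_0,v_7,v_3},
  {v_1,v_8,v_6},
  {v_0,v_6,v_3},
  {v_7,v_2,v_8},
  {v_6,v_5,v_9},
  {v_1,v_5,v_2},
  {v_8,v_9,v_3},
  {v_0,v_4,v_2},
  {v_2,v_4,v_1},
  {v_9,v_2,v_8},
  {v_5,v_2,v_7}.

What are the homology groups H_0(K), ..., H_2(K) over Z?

H_0 = Z,  H_1 = Z × Z/2,  H_2 = 0.

Fix the vertex order v_0 < v_1 < v_2 < v_3 < v_4 < v_5 < v_6 < v_7 < v_8 < v_9 and write every simplex with vertices in increasing order. Then dim K = 2 and the simplices of K are:

  0-simplices (10): [v_0], [v_1], [v_2], [v_3], [v_4], [v_5], [v_6], [v_7], [v_8], [v_9]
  1-simplices (30): (30 of them)
  2-simplices (20): (20 of them)

Hence C_0 ≅ Z^10, C_1 ≅ Z^30, C_2 ≅ Z^20.

∂_1: C_1 → C_0 maps an edge to its endpoints' difference, ∂[p,q] = q − p.
The resulting 10×30 matrix has rank 9, and its Smith normal form has invariant factors (1,1,1,1,1,1,1,1,1).

∂_2: C_2 → C_1 sends each 2-simplex [p,q,r] to [q,r] − [p,r] + [p,q]. For instance
  ∂[v_1,v_6,v_8] = [v_6,v_8] − [v_1,v_8] + [v_1,v_6],
  ∂[v_0,v_6,v_9] = [v_6,v_9] − [v_0,v_9] + [v_0,v_6].
The 30×20 boundary matrix has rank 20 and Smith normal form diag(1,1,1,1,1,1,1,1,1,1,1,1,1,1,1,1,1,1,1,2).

Now H_k = ker ∂_k / im ∂_{k+1}, so:

  H_0: rank C_0 − rank ∂_1 = 10 − 9 = 1, and the invariant factors of ∂_1 are all 1, so H_0 = Z.
  H_1: rank ker ∂_1 − rank ∂_2 = (30 − 9) − 20 = 1, and ∂_2 has invariant factor 2 > 1, so H_1 = Z × Z/2.
  H_2: rank ker ∂_2 − rank ∂_3 = (20 − 20) − 0 = 0, and there is no ∂_3, so H_2 = 0.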